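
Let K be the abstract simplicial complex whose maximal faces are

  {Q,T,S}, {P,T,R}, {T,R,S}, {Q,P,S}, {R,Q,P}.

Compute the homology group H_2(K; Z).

H_2 = 0.

Fix the vertex order P < Q < R < S < T and write every simplex with vertices in increasing order. Then dim K = 2 and the simplices of K are:

  0-simplices (5): P, Q, R, S, T
  1-simplices (10): PQ, PR, PS, PT, QR, QS, QT, RS, RT, ST
  2-simplices (5): PQR, PQS, PRT, QST, RST

giving chain groups C_0 ≅ Z^5, C_1 ≅ Z^10, C_2 ≅ Z^5.

∂_1: C_1 → C_0 sends each edge [p,q] (with p < q) to q − p. For instance
  ∂PT = T − P.
This gives a 5×10 integer matrix of rank 4; reducing to Smith normal form yields diagonal entries (1,1,1,1).

∂_2: C_2 → C_1 sends each 2-simplex [p,q,r] to [q,r] − [p,r] + [p,q]. For instance
  ∂PQS = QS − PS + PQ,
  ∂RST = ST − RT + RS.
The resulting 10×5 matrix has rank 5, and its Smith normal form has invariant factors (1,1,1,1,1).

Computing H_k = (kernel of ∂_k) / (image of ∂_{k+1}):

  H_2: rank ker ∂_2 − rank ∂_3 = (5 − 5) − 0 = 0, and there is no ∂_3, so H_2 ≅ 0.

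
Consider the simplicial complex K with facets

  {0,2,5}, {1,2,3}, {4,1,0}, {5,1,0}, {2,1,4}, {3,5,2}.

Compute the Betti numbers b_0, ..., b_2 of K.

b_0 = 1, b_1 = 1, b_2 = 0.

Order the vertices as 0 < 1 < 2 < 3 < 4 < 5. Listing each simplex with vertices in this order, K has dimension 2 with simplices:

  0-simplices (6): [0], [1], [2], [3], [4], [5]
  1-simplices (12): [0,1], [0,2], [0,4], [0,5], [1,2], [1,3], [1,4], [1,5], [2,3], [2,4], [2,5], [3,5]
  2-simplices (6): [0,1,4], [0,1,5], [0,2,5], [1,2,3], [1,2,4], [2,3,5]

giving chain groups C_0 ≅ Z^6, C_1 ≅ Z^12, C_2 ≅ Z^6.

Boundary ∂_1: C_1 → C_0 is given by ∂[p,q] = [q] − [p].
As a 6×12 matrix over Z this has rank 5, with invariant factors (1,1,1,1,1).

Boundary ∂_2: C_2 → C_1 sends each 2-simplex [p,q,r] to [q,r] − [p,r] + [p,q]. For instance
  ∂[0,1,4] = [1,4] − [0,4] + [0,1],
  ∂[0,1,5] = [1,5] − [0,5] + [0,1].
The 12×6 boundary matrix has rank 6 and Smith normal form diag(1,1,1,1,1,1).

Now H_k = ker ∂_k / im ∂_{k+1}, so:

  H_0: rank C_0 − rank ∂_1 = 6 − 5 = 1, and the invariant factors of ∂_1 are all 1, so H_0 = Z.
  H_1: rank ker ∂_1 − rank ∂_2 = (12 − 5) − 6 = 1, and the invariant factors of ∂_2 are all 1, so H_1 = Z.
  H_2: rank ker ∂_2 − rank ∂_3 = (6 − 6) − 0 = 0, and there is no ∂_3, so H_2 = 0.

(K is a triangulation of the cylinder S^1 x I.)

Hence the Betti numbers are b_0 = 1, b_1 = 1, b_2 = 0.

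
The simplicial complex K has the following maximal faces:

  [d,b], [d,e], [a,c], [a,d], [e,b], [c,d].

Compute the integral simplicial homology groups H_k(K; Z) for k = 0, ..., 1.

Take the total order a < b < c < d < e on the vertex set. Then K (dimension 1) consists of the simplices:

  0-simplices (5): a, b, c, d, e
  1-simplices (6): ac, ad, bd, be, cd, de

Hence C_0 ≅ Z^5, C_1 ≅ Z^6.

∂_1: C_1 → C_0 sends each edge [p,q] (with p < q) to q − p. For instance
  ∂ac = c − a.
This gives a 5×6 integer matrix of rank 4; reducing to Smith normal form yields diagonal entries (1,1,1,1).

Now H_k = ker ∂_k / im ∂_{k+1}, so:

  H_0: rank C_0 − rank ∂_1 = 5 − 4 = 1, and the invariant factors of ∂_1 are all 1, so H_0 = Z.
  H_1: rank ker ∂_1 − rank ∂_2 = (6 − 4) − 0 = 2, and there is no ∂_2, so H_1 = Z^2.

H_0 ≅ Z,  H_1 ≅ Z^2.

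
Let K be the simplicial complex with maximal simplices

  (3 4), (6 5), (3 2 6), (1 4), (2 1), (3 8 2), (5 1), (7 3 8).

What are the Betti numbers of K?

Fix the vertex order 1 < 2 < 3 < 4 < 5 < 6 < 7 < 8 and write every simplex with vertices in increasing order. Then dim K = 2 and the simplices of K are:

  0-simplices (8): [1], [2], [3], [4], [5], [6], [7], [8]
  1-simplices (12): [1,2], [1,4], [1,5], [2,3], [2,6], [2,8], [3,4], [3,6], [3,7], [3,8], [5,6], [7,8]
  2-simplices (3): [2,3,6], [2,3,8], [3,7,8]

so the chain groups are C_0 ≅ Z^8, C_1 ≅ Z^12, C_2 ≅ Z^3.

Boundary ∂_1: C_1 → C_0 is given by ∂[p,q] = [q] − [p]. For instance
  ∂[3,7] = [7] − [3].
The resulting 8×12 matrix has rank 7, and its Smith normal form has invariant factors (1,1,1,1,1,1,1).

The boundary map ∂_2: C_2 → C_1 acts by ∂[p,q,r] = [q,r] − [p,r] + [p,q]. For instance
  ∂[2,3,8] = [3,8] − [2,8] + [2,3],
  ∂[2,3,6] = [3,6] − [2,6] + [2,3].
The 12×3 boundary matrix has rank 3 and Smith normal form diag(1,1,1).

Now H_k = ker ∂_k / im ∂_{k+1}, so:

  H_0: rank C_0 − rank ∂_1 = 8 − 7 = 1, and the invariant factors of ∂_1 are all 1, so H_0 = Z.
  H_1: rank ker ∂_1 − rank ∂_2 = (12 − 7) − 3 = 2, and the invariant factors of ∂_2 are all 1, so H_1 = Z^2.
  H_2: rank ker ∂_2 − rank ∂_3 = (3 − 3) − 0 = 0, and there is no ∂_3, so H_2 = 0.

As a check, the Euler characteristic is 8 − 12 + 3 = -1, which agrees with 1 − 2 + 0 = -1.

Hence the Betti numbers are b_0 = 1, b_1 = 2, b_2 = 0.

b_0 = 1, b_1 = 2, b_2 = 0.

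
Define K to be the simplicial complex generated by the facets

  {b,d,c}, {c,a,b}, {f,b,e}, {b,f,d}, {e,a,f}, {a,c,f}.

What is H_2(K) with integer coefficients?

Fix the vertex order a < b < c < d < e < f and write every simplex with vertices in increasing order. Then dim K = 2 and the simplices of K are:

  0-simplices (6): a, b, c, d, e, f
  1-simplices (12): ab, ac, ae, af, bc, bd, be, bf, cd, cf, df, ef
  2-simplices (6): abc, acf, aef, bcd, bdf, bef

giving chain groups C_0 ≅ Z^6, C_1 ≅ Z^12, C_2 ≅ Z^6.

∂_1: C_1 → C_0 is given by ∂[p,q] = [q] − [p]. For instance
  ∂ef = f − e.
As a 6×12 matrix over Z this has rank 5, with invariant factors (1,1,1,1,1).

The boundary map ∂_2: C_2 → C_1 maps a triangle to the signed sum of its edges. For instance
  ∂bdf = df − bf + bd,
  ∂bef = ef − bf + be.
The resulting 12×6 matrix has rank 6, and its Smith normal form has invariant factors (1,1,1,1,1,1).

Now H_k = ker ∂_k / im ∂_{k+1}, so:

  H_2: rank ker ∂_2 − rank ∂_3 = (6 − 6) − 0 = 0, and there is no ∂_3, so H_2 ≅ 0.

(K is a triangulation of the cylinder S^1 x I.)

H_2 ≅ 0.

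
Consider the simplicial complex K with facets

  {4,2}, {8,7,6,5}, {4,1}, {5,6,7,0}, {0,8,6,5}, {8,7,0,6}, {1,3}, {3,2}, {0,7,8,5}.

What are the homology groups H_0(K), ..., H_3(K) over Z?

H_0 ≅ Z^2,  H_1 ≅ Z,  H_2 = 0,  H_3 ≅ Z.

Order the vertices as 0 < 1 < 2 < 3 < 4 < 5 < 6 < 7 < 8. Listing each simplex with vertices in this order, K has dimension 3 with simplices:

  0-simplices (9): [0], [1], [2], [3], [4], [5], [6], [7], [8]
  1-simplices (14): [0,5], [0,6], [0,7], [0,8], [1,3], [1,4], [2,3], [2,4], [5,6], [5,7], [5,8], [6,7], [6,8], [7,8]
  2-simplices (10): [0,5,6], [0,5,7], [0,5,8], [0,6,7], [0,6,8], [0,7,8], [5,6,7], [5,6,8], [5,7,8], [6,7,8]
  3-simplices (5): [0,5,6,7], [0,5,6,8], [0,5,7,8], [0,6,7,8], [5,6,7,8]

giving chain groups C_0 ≅ Z^9, C_1 ≅ Z^14, C_2 ≅ Z^10, C_3 ≅ Z^5.

Boundary ∂_1: C_1 → C_0 maps an edge to its endpoints' difference, ∂[p,q] = q − p. For instance
  ∂[1,4] = [4] − [1].
The resulting 9×14 matrix has rank 7, and its Smith normal form has invariant factors (1,1,1,1,1,1,1).

Boundary ∂_2: C_2 → C_1 acts by ∂[p,q,r] = [q,r] − [p,r] + [p,q]. For instance
  ∂[0,7,8] = [7,8] − [0,8] + [0,7],
  ∂[0,6,8] = [6,8] − [0,8] + [0,6].
The resulting 14×10 matrix has rank 6, and its Smith normal form has invariant factors (1,1,1,1,1,1).

Boundary ∂_3: C_3 → C_2 sends each 3-simplex σ to the alternating sum Σ_i (−1)^i (σ with its i-th vertex removed). For instance
  ∂[0,5,7,8] = [5,7,8] − [0,7,8] + [0,5,8] − [0,5,7],
  ∂[0,5,6,7] = [5,6,7] − [0,6,7] + [0,5,7] − [0,5,6].
This gives a 10×5 integer matrix of rank 4; reducing to Smith normal form yields diagonal entries (1,1,1,1).

Reading off H_k = ker ∂_k / im ∂_{k+1}:

  H_0: rank C_0 − rank ∂_1 = 9 − 7 = 2, and the invariant factors of ∂_1 are all 1, so H_0 ≅ Z^2.
  H_1: rank ker ∂_1 − rank ∂_2 = (14 − 7) − 6 = 1, and the invariant factors of ∂_2 are all 1, so H_1 ≅ Z.
  H_2: rank ker ∂_2 − rank ∂_3 = (10 − 6) − 4 = 0, and the invariant factors of ∂_3 are all 1, so H_2 ≅ 0.
  H_3: rank ker ∂_3 − rank ∂_4 = (5 − 4) − 0 = 1, and there is no ∂_4, so H_3 ≅ Z.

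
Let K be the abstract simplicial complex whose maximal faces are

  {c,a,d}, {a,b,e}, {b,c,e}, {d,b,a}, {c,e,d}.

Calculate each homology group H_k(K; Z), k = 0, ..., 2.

H_0 ≅ Z,  H_1 ≅ Z,  H_2 = 0.

We work with the vertex ordering a < b < c < d < e. The simplices of K, each written with vertices in increasing order, are:

  0-simplices (5): a, b, c, d, e
  1-simplices (10): ab, ac, ad, ae, bc, bd, be, cd, ce, de
  2-simplices (5): abd, abe, acd, bce, cde

giving chain groups C_0 ≅ Z^5, C_1 ≅ Z^10, C_2 ≅ Z^5.

∂_1: C_1 → C_0 sends each edge [p,q] (with p < q) to q − p. For instance
  ∂ad = d − a.
As a 5×10 matrix over Z this has rank 4, with invariant factors (1,1,1,1).

∂_2: C_2 → C_1 acts by ∂[p,q,r] = [q,r] − [p,r] + [p,q]. For instance
  ∂bce = ce − be + bc,
  ∂cde = de − ce + cd.
This gives a 10×5 integer matrix of rank 5; reducing to Smith normal form yields diagonal entries (1,1,1,1,1).

Now H_k = ker ∂_k / im ∂_{k+1}, so:

  H_0: rank C_0 − rank ∂_1 = 5 − 4 = 1, and the invariant factors of ∂_1 are all 1, so H_0 = Z.
  H_1: rank ker ∂_1 − rank ∂_2 = (10 − 4) − 5 = 1, and the invariant factors of ∂_2 are all 1, so H_1 = Z.
  H_2: rank ker ∂_2 − rank ∂_3 = (5 − 5) − 0 = 0, and there is no ∂_3, so H_2 = 0.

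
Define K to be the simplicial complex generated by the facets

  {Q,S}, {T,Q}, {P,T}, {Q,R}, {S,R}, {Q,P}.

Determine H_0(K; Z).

Order the vertices as P < Q < R < S < T. Listing each simplex with vertices in this order, K has dimension 1 with simplices:

  0-simplices (5): P, Q, R, S, T
  1-simplices (6): PQ, PT, QR, QS, QT, RS

giving chain groups C_0 ≅ Z^5, C_1 ≅ Z^6.

∂_1: C_1 → C_0 is given by ∂[p,q] = [q] − [p]. For instance
  ∂RS = S − R.
The 5×6 boundary matrix has rank 4 and Smith normal form diag(1,1,1,1).

Computing H_k = (kernel of ∂_k) / (image of ∂_{k+1}):

  H_0: rank C_0 − rank ∂_1 = 5 − 4 = 1, and the invariant factors of ∂_1 are all 1, so H_0 ≅ Z.

H_0 = Z.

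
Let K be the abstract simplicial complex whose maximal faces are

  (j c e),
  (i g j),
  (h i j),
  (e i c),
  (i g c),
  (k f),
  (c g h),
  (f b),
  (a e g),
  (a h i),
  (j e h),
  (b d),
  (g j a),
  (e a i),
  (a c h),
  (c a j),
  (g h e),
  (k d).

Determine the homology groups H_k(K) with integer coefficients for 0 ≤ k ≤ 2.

Fix the vertex order a < b < c < d < e < f < g < h < i < j < k and write every simplex with vertices in increasing order. Then dim K = 2 and the simplices of K are:

  0-simplices (11): a, b, c, d, e, f, g, h, i, j, k
  1-simplices (25): ac, ae, ag, ah, ai, aj, bd, bf, ce, cg, ch, ci, cj, dk, eg, eh, ei, ej, fk, gh, gi, gj, hi, hj, ij
  2-simplices (14): ach, acj, aeg, aei, agj, ahi, cei, cej, cgh, cgi, egh, ehj, gij, hij

giving chain groups C_0 ≅ Z^11, C_1 ≅ Z^25, C_2 ≅ Z^14.

The boundary map ∂_1: C_1 → C_0 maps an edge to its endpoints' difference, ∂[p,q] = q − p.
The 11×25 boundary matrix has rank 9 and Smith normal form diag(1,1,1,1,1,1,1,1,1).

∂_2: C_2 → C_1 maps a triangle to the signed sum of its edges. For instance
  ∂gij = ij − gj + gi,
  ∂ehj = hj − ej + eh.
This gives a 25×14 integer matrix of rank 13; reducing to Smith normal form yields diagonal entries (1,1,1,1,1,1,1,1,1,1,1,1,1).

From H_k ≅ ker(∂_k) / im(∂_{k+1}) we obtain:

  H_0: rank C_0 − rank ∂_1 = 11 − 9 = 2, and the invariant factors of ∂_1 are all 1, so H_0 = Z^2.
  H_1: rank ker ∂_1 − rank ∂_2 = (25 − 9) − 13 = 3, and the invariant factors of ∂_2 are all 1, so H_1 = Z^3.
  H_2: rank ker ∂_2 − rank ∂_3 = (14 − 13) − 0 = 1, and there is no ∂_3, so H_2 = Z.

(K is a triangulation of the disjoint union of the circle S^1 and the torus T^2.)

H_0 ≅ Z^2,  H_1 ≅ Z^3,  H_2 ≅ Z.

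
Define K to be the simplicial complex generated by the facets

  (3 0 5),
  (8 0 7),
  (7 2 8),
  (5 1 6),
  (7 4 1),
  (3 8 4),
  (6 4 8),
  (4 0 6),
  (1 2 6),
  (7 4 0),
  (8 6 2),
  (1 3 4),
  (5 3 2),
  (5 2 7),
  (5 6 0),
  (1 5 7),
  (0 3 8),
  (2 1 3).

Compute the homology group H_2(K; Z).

Fix the vertex order 0 < 1 < 2 < 3 < 4 < 5 < 6 < 7 < 8 and write every simplex with vertices in increasing order. Then dim K = 2 and the simplices of K are:

  0-simplices (9): [0], [1], [2], [3], [4], [5], [6], [7], [8]
  1-simplices (27): (27 of them)
  2-simplices (18): [0,3,5], [0,3,8], [0,4,6], [0,4,7], [0,5,6], [0,7,8], [1,2,3], [1,2,6], [1,3,4], [1,4,7], [1,5,6], [1,5,7], [2,3,5], [2,5,7], [2,6,8], [2,7,8], [3,4,8], [4,6,8]

giving chain groups C_0 ≅ Z^9, C_1 ≅ Z^27, C_2 ≅ Z^18.

The boundary map ∂_1: C_1 → C_0 sends each edge [p,q] (with p < q) to q − p. For instance
  ∂[3,4] = [4] − [3].
The 9×27 boundary matrix has rank 8 and Smith normal form diag(1,1,1,1,1,1,1,1).

Boundary ∂_2: C_2 → C_1 sends each 2-simplex [p,q,r] to [q,r] − [p,r] + [p,q]. For instance
  ∂[1,5,6] = [5,6] − [1,6] + [1,5],
  ∂[4,6,8] = [6,8] − [4,8] + [4,6].
This gives a 27×18 integer matrix of rank 18; reducing to Smith normal form yields diagonal entries (1,1,1,1,1,1,1,1,1,1,1,1,1,1,1,1,1,2).

Reading off H_k = ker ∂_k / im ∂_{k+1}:

  H_2: rank ker ∂_2 − rank ∂_3 = (18 − 18) − 0 = 0, and there is no ∂_3, so H_2 = 0.

H_2 = 0.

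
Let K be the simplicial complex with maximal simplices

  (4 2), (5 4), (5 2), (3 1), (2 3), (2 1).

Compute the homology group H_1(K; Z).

Take the total order 1 < 2 < 3 < 4 < 5 on the vertex set. Then K (dimension 1) consists of the simplices:

  0-simplices (5): [1], [2], [3], [4], [5]
  1-simplices (6): [1,2], [1,3], [2,3], [2,4], [2,5], [4,5]

giving chain groups C_0 ≅ Z^5, C_1 ≅ Z^6.

Boundary ∂_1: C_1 → C_0 sends each edge [p,q] (with p < q) to q − p. For instance
  ∂[2,5] = [5] − [2].
The 5×6 boundary matrix has rank 4 and Smith normal form diag(1,1,1,1).

From H_k ≅ ker(∂_k) / im(∂_{k+1}) we obtain:

  H_1: rank ker ∂_1 − rank ∂_2 = (6 − 4) − 0 = 2, and there is no ∂_2, so H_1 ≅ Z^2.

H_1 = Z^2.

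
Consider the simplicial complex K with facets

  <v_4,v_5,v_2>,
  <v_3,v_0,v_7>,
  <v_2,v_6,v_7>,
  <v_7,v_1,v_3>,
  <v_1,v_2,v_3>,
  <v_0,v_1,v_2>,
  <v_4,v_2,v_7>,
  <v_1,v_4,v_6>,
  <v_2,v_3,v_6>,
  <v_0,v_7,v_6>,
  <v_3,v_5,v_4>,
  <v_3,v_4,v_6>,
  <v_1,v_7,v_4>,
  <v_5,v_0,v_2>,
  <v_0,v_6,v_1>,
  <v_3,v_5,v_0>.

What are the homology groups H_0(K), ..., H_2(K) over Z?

H_0 ≅ Z,  H_1 ≅ Z^2,  H_2 ≅ Z.

K has 8 vertices, 24 edges, 16 triangles.
rank ∂_0 = 0, rank ∂_1 = 7 ⇒ b_0 = 8 − 0 − 7 = 1; all invariant factors of ∂_1 are 1 so no torsion. So H_0 = Z.
rank ∂_1 = 7, rank ∂_2 = 15 ⇒ b_1 = 24 − 7 − 15 = 2; all invariant factors of ∂_2 are 1 so no torsion. So H_1 = Z^2.
rank ∂_2 = 15, rank ∂_3 = 0 ⇒ b_2 = 16 − 15 − 0 = 1. So H_2 = Z.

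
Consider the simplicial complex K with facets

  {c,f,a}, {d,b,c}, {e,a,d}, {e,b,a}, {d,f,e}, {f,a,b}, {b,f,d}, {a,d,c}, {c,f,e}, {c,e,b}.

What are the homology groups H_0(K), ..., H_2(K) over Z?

H_0 = Z,  H_1 = Z/2,  H_2 = 0.

K has 6 vertices, 15 edges, 10 triangles.
rank ∂_0 = 0, rank ∂_1 = 5 ⇒ b_0 = 6 − 0 − 5 = 1; all invariant factors of ∂_1 are 1 so no torsion. So H_0 = Z.
rank ∂_1 = 5, rank ∂_2 = 10 ⇒ b_1 = 15 − 5 − 10 = 0; ∂_2 has invariant factor(s) [2] giving torsion. So H_1 = Z/2.
rank ∂_2 = 10, rank ∂_3 = 0 ⇒ b_2 = 10 − 10 − 0 = 0. So H_2 = 0.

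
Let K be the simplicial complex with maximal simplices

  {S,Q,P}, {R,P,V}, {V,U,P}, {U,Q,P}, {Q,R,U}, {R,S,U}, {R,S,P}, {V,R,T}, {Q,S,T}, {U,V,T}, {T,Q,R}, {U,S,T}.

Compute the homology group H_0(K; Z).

Fix the vertex order P < Q < R < S < T < U < V and write every simplex with vertices in increasing order. Then dim K = 2 and the simplices of K are:

  0-simplices (7): P, Q, R, S, T, U, V
  1-simplices (18): PQ, PR, PS, PU, PV, QR, QS, QT, QU, RS, RT, RU, RV, ST, SU, TU, TV, UV
  2-simplices (12): PQS, PQU, PRS, PRV, PUV, QRT, QRU, QST, RSU, RTV, STU, TUV

giving chain groups C_0 ≅ Z^7, C_1 ≅ Z^18, C_2 ≅ Z^12.

Boundary ∂_1: C_1 → C_0 is given by ∂[p,q] = [q] − [p].
The resulting 7×18 matrix has rank 6, and its Smith normal form has invariant factors (1,1,1,1,1,1).

∂_2: C_2 → C_1 maps a triangle to the signed sum of its edges. For instance
  ∂STU = TU − SU + ST,
  ∂QRT = RT − QT + QR.
As a 18×12 matrix over Z this has rank 12, with invariant factors (1,1,1,1,1,1,1,1,1,1,1,2).

Now H_k = ker ∂_k / im ∂_{k+1}, so:

  H_0: rank C_0 − rank ∂_1 = 7 − 6 = 1, and the invariant factors of ∂_1 are all 1, so H_0 ≅ Z.

H_0 = Z.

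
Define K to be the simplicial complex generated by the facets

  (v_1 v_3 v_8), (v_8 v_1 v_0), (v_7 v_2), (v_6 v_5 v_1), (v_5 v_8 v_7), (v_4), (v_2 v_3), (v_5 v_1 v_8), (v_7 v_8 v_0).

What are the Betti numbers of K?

b_0 = 2, b_1 = 1, b_2 = 0.

We work with the vertex ordering v_0 < v_1 < v_2 < v_3 < v_4 < v_5 < v_6 < v_7 < v_8. The simplices of K, each written with vertices in increasing order, are:

  0-simplices (9): [v_0], [v_1], [v_2], [v_3], [v_4], [v_5], [v_6], [v_7], [v_8]
  1-simplices (14): [v_0,v_1], [v_0,v_7], [v_0,v_8], [v_1,v_3], [v_1,v_5], [v_1,v_6], [v_1,v_8], [v_2,v_3], [v_2,v_7], [v_3,v_8], [v_5,v_6], [v_5,v_7], [v_5,v_8], [v_7,v_8]
  2-simplices (6): [v_0,v_1,v_8], [v_0,v_7,v_8], [v_1,v_3,v_8], [v_1,v_5,v_6], [v_1,v_5,v_8], [v_5,v_7,v_8]

so the chain groups are C_0 ≅ Z^9, C_1 ≅ Z^14, C_2 ≅ Z^6.

Boundary ∂_1: C_1 → C_0 is given by ∂[p,q] = [q] − [p].
This gives a 9×14 integer matrix of rank 7; reducing to Smith normal form yields diagonal entries (1,1,1,1,1,1,1).

The boundary map ∂_2: C_2 → C_1 sends each 2-simplex [p,q,r] to [q,r] − [p,r] + [p,q]. For instance
  ∂[v_0,v_1,v_8] = [v_1,v_8] − [v_0,v_8] + [v_0,v_1],
  ∂[v_5,v_7,v_8] = [v_7,v_8] − [v_5,v_8] + [v_5,v_7].
The resulting 14×6 matrix has rank 6, and its Smith normal form has invariant factors (1,1,1,1,1,1).

From H_k ≅ ker(∂_k) / im(∂_{k+1}) we obtain:

  H_0: rank C_0 − rank ∂_1 = 9 − 7 = 2, and the invariant factors of ∂_1 are all 1, so H_0 ≅ Z^2.
  H_1: rank ker ∂_1 − rank ∂_2 = (14 − 7) − 6 = 1, and the invariant factors of ∂_2 are all 1, so H_1 ≅ Z.
  H_2: rank ker ∂_2 − rank ∂_3 = (6 − 6) − 0 = 0, and there is no ∂_3, so H_2 ≅ 0.

Hence the Betti numbers are b_0 = 2, b_1 = 1, b_2 = 0.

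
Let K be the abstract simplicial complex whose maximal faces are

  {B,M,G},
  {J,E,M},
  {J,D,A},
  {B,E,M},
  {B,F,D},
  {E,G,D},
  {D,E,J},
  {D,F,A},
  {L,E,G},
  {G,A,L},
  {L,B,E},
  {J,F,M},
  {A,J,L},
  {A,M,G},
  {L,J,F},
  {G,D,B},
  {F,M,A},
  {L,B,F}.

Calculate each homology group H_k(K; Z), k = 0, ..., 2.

Fix the vertex order A < B < D < E < F < G < J < L < M and write every simplex with vertices in increasing order. Then dim K = 2 and the simplices of K are:

  0-simplices (9): A, B, D, E, F, G, J, L, M
  1-simplices (27): AD, AF, AG, AJ, AL, AM, BD, BE, BF, BG, BL, BM, DE, DF, DG, DJ, EG, EJ, EL, EM, FJ, FL, FM, GL, GM, JL, JM
  2-simplices (18): ADF, ADJ, AFM, AGL, AGM, AJL, BDF, BDG, BEL, BEM, BFL, BGM, DEG, DEJ, EGL, EJM, FJL, FJM

so the chain groups are C_0 ≅ Z^9, C_1 ≅ Z^27, C_2 ≅ Z^18.

∂_1: C_1 → C_0 maps an edge to its endpoints' difference, ∂[p,q] = q − p. For instance
  ∂EL = L − E.
The resulting 9×27 matrix has rank 8, and its Smith normal form has invariant factors (1,1,1,1,1,1,1,1).

Boundary ∂_2: C_2 → C_1 maps a triangle to the signed sum of its edges. For instance
  ∂BDG = DG − BG + BD,
  ∂EGL = GL − EL + EG.
This gives a 27×18 integer matrix of rank 18; reducing to Smith normal form yields diagonal entries (1,1,1,1,1,1,1,1,1,1,1,1,1,1,1,1,1,2).

Reading off H_k = ker ∂_k / im ∂_{k+1}:

  H_0: rank C_0 − rank ∂_1 = 9 − 8 = 1, and the invariant factors of ∂_1 are all 1, so H_0 = Z.
  H_1: rank ker ∂_1 − rank ∂_2 = (27 − 8) − 18 = 1, and ∂_2 has invariant factor 2 > 1, so H_1 = Z × Z/2.
  H_2: rank ker ∂_2 − rank ∂_3 = (18 − 18) − 0 = 0, and there is no ∂_3, so H_2 = 0.

As a check, the Euler characteristic is 9 − 27 + 18 = 0, which agrees with 1 − 1 + 0 = 0.

H_0 = Z,  H_1 = Z × Z/2,  H_2 = 0.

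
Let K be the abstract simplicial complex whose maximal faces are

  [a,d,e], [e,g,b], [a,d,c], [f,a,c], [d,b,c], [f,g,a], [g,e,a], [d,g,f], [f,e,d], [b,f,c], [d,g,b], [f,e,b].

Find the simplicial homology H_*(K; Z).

H_0 = Z,  H_1 = Z_2,  H_2 = 0.

Take the total order a < b < c < d < e < f < g on the vertex set. Then K (dimension 2) consists of the simplices:

  0-simplices (7): a, b, c, d, e, f, g
  1-simplices (18): ac, ad, ae, af, ag, bc, bd, be, bf, bg, cd, cf, de, df, dg, ef, eg, fg
  2-simplices (12): acd, acf, ade, aeg, afg, bcd, bcf, bdg, bef, beg, def, dfg

so the chain groups are C_0 ≅ Z^7, C_1 ≅ Z^18, C_2 ≅ Z^12.

The boundary map ∂_1: C_1 → C_0 sends each edge [p,q] (with p < q) to q − p. For instance
  ∂bc = c − b.
This gives a 7×18 integer matrix of rank 6; reducing to Smith normal form yields diagonal entries (1,1,1,1,1,1).

Boundary ∂_2: C_2 → C_1 maps a triangle to the signed sum of its edges. For instance
  ∂ade = de − ae + ad,
  ∂acf = cf − af + ac.
The resulting 18×12 matrix has rank 12, and its Smith normal form has invariant factors (1,1,1,1,1,1,1,1,1,1,1,2).

Now H_k = ker ∂_k / im ∂_{k+1}, so:

  H_0: rank C_0 − rank ∂_1 = 7 − 6 = 1, and the invariant factors of ∂_1 are all 1, so H_0 ≅ Z.
  H_1: rank ker ∂_1 − rank ∂_2 = (18 − 6) − 12 = 0, and ∂_2 has invariant factor 2 > 1, so H_1 ≅ Z_2.
  H_2: rank ker ∂_2 − rank ∂_3 = (12 − 12) − 0 = 0, and there is no ∂_3, so H_2 ≅ 0.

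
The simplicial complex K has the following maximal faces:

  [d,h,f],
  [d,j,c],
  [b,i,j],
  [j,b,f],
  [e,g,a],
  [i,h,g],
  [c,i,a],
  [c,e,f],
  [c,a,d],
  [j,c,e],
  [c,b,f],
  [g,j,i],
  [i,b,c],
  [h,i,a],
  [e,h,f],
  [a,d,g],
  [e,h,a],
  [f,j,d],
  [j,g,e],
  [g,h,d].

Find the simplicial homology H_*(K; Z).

Order the vertices as a < b < c < d < e < f < g < h < i < j. Listing each simplex with vertices in this order, K has dimension 2 with simplices:

  0-simplices (10): a, b, c, d, e, f, g, h, i, j
  1-simplices (30): ac, ad, ae, ag, ah, ai, bc, bf, bi, bj, cd, ce, cf, ci, cj, df, dg, dh, dj, ef, eg, eh, ej, fh, fj, gh, gi, gj, hi, ij
  2-simplices (20): acd, aci, adg, aeg, aeh, ahi, bcf, bci, bfj, bij, cdj, cef, cej, dfh, dfj, dgh, efh, egj, ghi, gij

giving chain groups C_0 ≅ Z^10, C_1 ≅ Z^30, C_2 ≅ Z^20.

Boundary ∂_1: C_1 → C_0 maps an edge to its endpoints' difference, ∂[p,q] = q − p.
The 10×30 boundary matrix has rank 9 and Smith normal form diag(1,1,1,1,1,1,1,1,1).

The boundary map ∂_2: C_2 → C_1 sends each 2-simplex [p,q,r] to [q,r] − [p,r] + [p,q]. For instance
  ∂bci = ci − bi + bc,
  ∂dgh = gh − dh + dg.
The 30×20 boundary matrix has rank 20 and Smith normal form diag(1,1,1,1,1,1,1,1,1,1,1,1,1,1,1,1,1,1,1,2).

Computing H_k = (kernel of ∂_k) / (image of ∂_{k+1}):

  H_0: rank C_0 − rank ∂_1 = 10 − 9 = 1, and the invariant factors of ∂_1 are all 1, so H_0 ≅ Z.
  H_1: rank ker ∂_1 − rank ∂_2 = (30 − 9) − 20 = 1, and ∂_2 has invariant factor 2 > 1, so H_1 ≅ Z ⊕ Z/2.
  H_2: rank ker ∂_2 − rank ∂_3 = (20 − 20) − 0 = 0, and there is no ∂_3, so H_2 ≅ 0.

H_0 ≅ Z,  H_1 ≅ Z ⊕ Z/2,  H_2 = 0.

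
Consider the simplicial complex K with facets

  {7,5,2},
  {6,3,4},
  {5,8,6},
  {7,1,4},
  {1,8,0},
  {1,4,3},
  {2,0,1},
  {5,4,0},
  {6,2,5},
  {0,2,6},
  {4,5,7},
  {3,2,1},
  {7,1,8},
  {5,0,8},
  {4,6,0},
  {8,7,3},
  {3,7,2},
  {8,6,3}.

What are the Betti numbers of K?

Fix the vertex order 0 < 1 < 2 < 3 < 4 < 5 < 6 < 7 < 8 and write every simplex with vertices in increasing order. Then dim K = 2 and the simplices of K are:

  0-simplices (9): [0], [1], [2], [3], [4], [5], [6], [7], [8]
  1-simplices (27): (27 of them)
  2-simplices (18): [0,1,2], [0,1,8], [0,2,6], [0,4,5], [0,4,6], [0,5,8], [1,2,3], [1,3,4], [1,4,7], [1,7,8], [2,3,7], [2,5,6], [2,5,7], [3,4,6], [3,6,8], [3,7,8], [4,5,7], [5,6,8]

so the chain groups are C_0 ≅ Z^9, C_1 ≅ Z^27, C_2 ≅ Z^18.

∂_1: C_1 → C_0 sends each edge [p,q] (with p < q) to q − p.
The resulting 9×27 matrix has rank 8, and its Smith normal form has invariant factors (1,1,1,1,1,1,1,1).

∂_2: C_2 → C_1 acts by ∂[p,q,r] = [q,r] − [p,r] + [p,q]. For instance
  ∂[0,4,5] = [4,5] − [0,5] + [0,4],
  ∂[1,2,3] = [2,3] − [1,3] + [1,2].
This gives a 27×18 integer matrix of rank 18; reducing to Smith normal form yields diagonal entries (1,1,1,1,1,1,1,1,1,1,1,1,1,1,1,1,1,2).

Computing H_k = (kernel of ∂_k) / (image of ∂_{k+1}):

  H_0: rank C_0 − rank ∂_1 = 9 − 8 = 1, and the invariant factors of ∂_1 are all 1, so H_0 = Z.
  H_1: rank ker ∂_1 − rank ∂_2 = (27 − 8) − 18 = 1, and ∂_2 has invariant factor 2 > 1, so H_1 = Z ⊕ Z/2.
  H_2: rank ker ∂_2 − rank ∂_3 = (18 − 18) − 0 = 0, and there is no ∂_3, so H_2 = 0.

As a check, the Euler characteristic is 9 − 27 + 18 = 0, which agrees with 1 − 1 + 0 = 0.

Hence the Betti numbers are b_0 = 1, b_1 = 1, b_2 = 0.

b_0 = 1, b_1 = 1, b_2 = 0.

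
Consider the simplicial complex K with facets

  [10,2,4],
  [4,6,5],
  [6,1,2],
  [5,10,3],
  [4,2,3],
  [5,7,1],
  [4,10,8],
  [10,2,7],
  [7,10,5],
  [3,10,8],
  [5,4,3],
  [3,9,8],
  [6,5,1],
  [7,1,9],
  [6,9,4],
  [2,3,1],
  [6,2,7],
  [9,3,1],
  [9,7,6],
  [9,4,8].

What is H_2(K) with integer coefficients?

H_2 ≅ 0.

We work with the vertex ordering 1 < 2 < 3 < 4 < 5 < 6 < 7 < 8 < 9 < 10. The simplices of K, each written with vertices in increasing order, are:

  0-simplices (10): [1], [2], [3], [4], [5], [6], [7], [8], [9], [10]
  1-simplices (30): (30 of them)
  2-simplices (20): (20 of them)

giving chain groups C_0 ≅ Z^10, C_1 ≅ Z^30, C_2 ≅ Z^20.

The boundary map ∂_1: C_1 → C_0 is given by ∂[p,q] = [q] − [p].
This gives a 10×30 integer matrix of rank 9; reducing to Smith normal form yields diagonal entries (1,1,1,1,1,1,1,1,1).

Boundary ∂_2: C_2 → C_1 acts by ∂[p,q,r] = [q,r] − [p,r] + [p,q]. For instance
  ∂[1,5,7] = [5,7] − [1,7] + [1,5],
  ∂[4,8,10] = [8,10] − [4,10] + [4,8].
As a 30×20 matrix over Z this has rank 20, with invariant factors (1,1,1,1,1,1,1,1,1,1,1,1,1,1,1,1,1,1,1,2).

Now H_k = ker ∂_k / im ∂_{k+1}, so:

  H_2: rank ker ∂_2 − rank ∂_3 = (20 − 20) − 0 = 0, and there is no ∂_3, so H_2 ≅ 0.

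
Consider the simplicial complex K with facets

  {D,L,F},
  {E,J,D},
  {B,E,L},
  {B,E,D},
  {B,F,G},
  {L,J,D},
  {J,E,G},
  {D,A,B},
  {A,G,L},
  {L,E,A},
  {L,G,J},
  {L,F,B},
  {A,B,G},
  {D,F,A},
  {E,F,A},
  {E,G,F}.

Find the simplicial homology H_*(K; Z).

H_0 = Z,  H_1 = Z^2,  H_2 = Z.

We work with the vertex ordering A < B < D < E < F < G < J < L. The simplices of K, each written with vertices in increasing order, are:

  0-simplices (8): A, B, D, E, F, G, J, L
  1-simplices (24): AB, AD, AE, AF, AG, AL, BD, BE, BF, BG, BL, DE, DF, DJ, DL, EF, EG, EJ, EL, FG, FL, GJ, GL, JL
  2-simplices (16): ABD, ABG, ADF, AEF, AEL, AGL, BDE, BEL, BFG, BFL, DEJ, DFL, DJL, EFG, EGJ, GJL

so the chain groups are C_0 ≅ Z^8, C_1 ≅ Z^24, C_2 ≅ Z^16.

∂_1: C_1 → C_0 is given by ∂[p,q] = [q] − [p]. For instance
  ∂JL = L − J.
The 8×24 boundary matrix has rank 7 and Smith normal form diag(1,1,1,1,1,1,1).

The boundary map ∂_2: C_2 → C_1 sends each 2-simplex [p,q,r] to [q,r] − [p,r] + [p,q]. For instance
  ∂BEL = EL − BL + BE,
  ∂BFG = FG − BG + BF.
This gives a 24×16 integer matrix of rank 15; reducing to Smith normal form yields diagonal entries (1,1,1,1,1,1,1,1,1,1,1,1,1,1,1).

Now H_k = ker ∂_k / im ∂_{k+1}, so:

  H_0: rank C_0 − rank ∂_1 = 8 − 7 = 1, and the invariant factors of ∂_1 are all 1, so H_0 = Z.
  H_1: rank ker ∂_1 − rank ∂_2 = (24 − 7) − 15 = 2, and the invariant factors of ∂_2 are all 1, so H_1 = Z^2.
  H_2: rank ker ∂_2 − rank ∂_3 = (16 − 15) − 0 = 1, and there is no ∂_3, so H_2 = Z.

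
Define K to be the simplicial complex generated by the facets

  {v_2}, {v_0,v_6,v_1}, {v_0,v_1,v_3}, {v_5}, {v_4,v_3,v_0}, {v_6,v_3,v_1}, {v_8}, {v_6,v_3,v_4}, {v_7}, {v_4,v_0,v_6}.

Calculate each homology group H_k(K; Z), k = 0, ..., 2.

Order the vertices as v_0 < v_1 < v_2 < v_3 < v_4 < v_5 < v_6 < v_7 < v_8. Listing each simplex with vertices in this order, K has dimension 2 with simplices:

  0-simplices (9): [v_0], [v_1], [v_2], [v_3], [v_4], [v_5], [v_6], [v_7], [v_8]
  1-simplices (9): [v_0,v_1], [v_0,v_3], [v_0,v_4], [v_0,v_6], [v_1,v_3], [v_1,v_6], [v_3,v_4], [v_3,v_6], [v_4,v_6]
  2-simplices (6): [v_0,v_1,v_3], [v_0,v_1,v_6], [v_0,v_3,v_4], [v_0,v_4,v_6], [v_1,v_3,v_6], [v_3,v_4,v_6]

giving chain groups C_0 ≅ Z^9, C_1 ≅ Z^9, C_2 ≅ Z^6.

The boundary map ∂_1: C_1 → C_0 maps an edge to its endpoints' difference, ∂[p,q] = q − p.
The 9×9 boundary matrix has rank 4 and Smith normal form diag(1,1,1,1).

Boundary ∂_2: C_2 → C_1 sends each 2-simplex [p,q,r] to [q,r] − [p,r] + [p,q]. For instance
  ∂[v_1,v_3,v_6] = [v_3,v_6] − [v_1,v_6] + [v_1,v_3],
  ∂[v_0,v_3,v_4] = [v_3,v_4] − [v_0,v_4] + [v_0,v_3].
As a 9×6 matrix over Z this has rank 5, with invariant factors (1,1,1,1,1).

Now H_k = ker ∂_k / im ∂_{k+1}, so:

  H_0: rank C_0 − rank ∂_1 = 9 − 4 = 5, and the invariant factors of ∂_1 are all 1, so H_0 = Z^5.
  H_1: rank ker ∂_1 − rank ∂_2 = (9 − 4) − 5 = 0, and the invariant factors of ∂_2 are all 1, so H_1 = 0.
  H_2: rank ker ∂_2 − rank ∂_3 = (6 − 5) − 0 = 1, and there is no ∂_3, so H_2 = Z.

H_0 = Z^5,  H_1 = 0,  H_2 = Z.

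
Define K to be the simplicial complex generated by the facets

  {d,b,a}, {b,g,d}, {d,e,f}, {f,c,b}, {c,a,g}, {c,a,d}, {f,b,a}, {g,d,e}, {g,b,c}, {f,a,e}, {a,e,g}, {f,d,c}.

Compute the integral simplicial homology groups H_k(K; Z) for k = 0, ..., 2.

Order the vertices as a < b < c < d < e < f < g. Listing each simplex with vertices in this order, K has dimension 2 with simplices:

  0-simplices (7): a, b, c, d, e, f, g
  1-simplices (18): ab, ac, ad, ae, af, ag, bc, bd, bf, bg, cd, cf, cg, de, df, dg, ef, eg
  2-simplices (12): abd, abf, acd, acg, aef, aeg, bcf, bcg, bdg, cdf, def, deg

Hence C_0 ≅ Z^7, C_1 ≅ Z^18, C_2 ≅ Z^12.

Boundary ∂_1: C_1 → C_0 is given by ∂[p,q] = [q] − [p]. For instance
  ∂ab = b − a.
This gives a 7×18 integer matrix of rank 6; reducing to Smith normal form yields diagonal entries (1,1,1,1,1,1).

The boundary map ∂_2: C_2 → C_1 acts by ∂[p,q,r] = [q,r] − [p,r] + [p,q]. For instance
  ∂def = ef − df + de,
  ∂abf = bf − af + ab.
The 18×12 boundary matrix has rank 12 and Smith normal form diag(1,1,1,1,1,1,1,1,1,1,1,2).

Now H_k = ker ∂_k / im ∂_{k+1}, so:

  H_0: rank C_0 − rank ∂_1 = 7 − 6 = 1, and the invariant factors of ∂_1 are all 1, so H_0 = Z.
  H_1: rank ker ∂_1 − rank ∂_2 = (18 − 6) − 12 = 0, and ∂_2 has invariant factor 2 > 1, so H_1 = Z/2.
  H_2: rank ker ∂_2 − rank ∂_3 = (12 − 12) − 0 = 0, and there is no ∂_3, so H_2 = 0.

As a check, the Euler characteristic is 7 − 18 + 12 = 1, which agrees with 1 − 0 + 0 = 1.
(K is a triangulation of the real projective plane RP^2.)

H_0 ≅ Z,  H_1 ≅ Z/2,  H_2 = 0.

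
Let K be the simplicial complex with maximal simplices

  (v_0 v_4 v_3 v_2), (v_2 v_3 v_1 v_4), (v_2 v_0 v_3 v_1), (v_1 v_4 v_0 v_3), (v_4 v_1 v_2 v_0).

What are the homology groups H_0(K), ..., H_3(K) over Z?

Take the total order v_0 < v_1 < v_2 < v_3 < v_4 on the vertex set. Then K (dimension 3) consists of the simplices:

  0-simplices (5): [v_0], [v_1], [v_2], [v_3], [v_4]
  1-simplices (10): [v_0,v_1], [v_0,v_2], [v_0,v_3], [v_0,v_4], [v_1,v_2], [v_1,v_3], [v_1,v_4], [v_2,v_3], [v_2,v_4], [v_3,v_4]
  2-simplices (10): [v_0,v_1,v_2], [v_0,v_1,v_3], [v_0,v_1,v_4], [v_0,v_2,v_3], [v_0,v_2,v_4], [v_0,v_3,v_4], [v_1,v_2,v_3], [v_1,v_2,v_4], [v_1,v_3,v_4], [v_2,v_3,v_4]
  3-simplices (5): [v_0,v_1,v_2,v_3], [v_0,v_1,v_2,v_4], [v_0,v_1,v_3,v_4], [v_0,v_2,v_3,v_4], [v_1,v_2,v_3,v_4]

giving chain groups C_0 ≅ Z^5, C_1 ≅ Z^10, C_2 ≅ Z^10, C_3 ≅ Z^5.

Boundary ∂_1: C_1 → C_0 sends each edge [p,q] (with p < q) to q − p. For instance
  ∂[v_1,v_3] = [v_3] − [v_1].
The 5×10 boundary matrix has rank 4 and Smith normal form diag(1,1,1,1).

The boundary map ∂_2: C_2 → C_1 acts by ∂[p,q,r] = [q,r] − [p,r] + [p,q]. For instance
  ∂[v_0,v_2,v_3] = [v_2,v_3] − [v_0,v_3] + [v_0,v_2],
  ∂[v_1,v_2,v_4] = [v_2,v_4] − [v_1,v_4] + [v_1,v_2].
This gives a 10×10 integer matrix of rank 6; reducing to Smith normal form yields diagonal entries (1,1,1,1,1,1).

∂_3: C_3 → C_2 sends each 3-simplex σ to the alternating sum Σ_i (−1)^i (σ with its i-th vertex removed). For instance
  ∂[v_0,v_1,v_2,v_3] = [v_1,v_2,v_3] − [v_0,v_2,v_3] + [v_0,v_1,v_3] − [v_0,v_1,v_2],
  ∂[v_0,v_2,v_3,v_4] = [v_2,v_3,v_4] − [v_0,v_3,v_4] + [v_0,v_2,v_4] − [v_0,v_2,v_3].
As a 10×5 matrix over Z this has rank 4, with invariant factors (1,1,1,1).

From H_k ≅ ker(∂_k) / im(∂_{k+1}) we obtain:

  H_0: rank C_0 − rank ∂_1 = 5 − 4 = 1, and the invariant factors of ∂_1 are all 1, so H_0 ≅ Z.
  H_1: rank ker ∂_1 − rank ∂_2 = (10 − 4) − 6 = 0, and the invariant factors of ∂_2 are all 1, so H_1 ≅ 0.
  H_2: rank ker ∂_2 − rank ∂_3 = (10 − 6) − 4 = 0, and the invariant factors of ∂_3 are all 1, so H_2 ≅ 0.
  H_3: rank ker ∂_3 − rank ∂_4 = (5 − 4) − 0 = 1, and there is no ∂_4, so H_3 ≅ Z.

As a check, the Euler characteristic is 5 − 10 + 10 − 5 = 0, which agrees with 1 − 0 + 0 − 1 = 0.

H_0 ≅ Z,  H_1 = 0,  H_2 = 0,  H_3 ≅ Z.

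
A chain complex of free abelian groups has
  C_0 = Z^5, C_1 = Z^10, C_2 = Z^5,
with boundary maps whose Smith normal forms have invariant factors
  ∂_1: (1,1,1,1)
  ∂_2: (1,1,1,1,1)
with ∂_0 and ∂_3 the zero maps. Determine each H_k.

H_0 = Z,  H_1 = Z,  H_2 = 0.

H_0: b_0 = 5 − 0 − 4 = 1; torsion from ∂_1 factors > 1: none. So H_0 = Z.
H_1: b_1 = 10 − 4 − 5 = 1; torsion from ∂_2 factors > 1: none. So H_1 = Z.
H_2: b_2 = 5 − 5 − 0 = 0; torsion from ∂_3 factors > 1: none. So H_2 = 0.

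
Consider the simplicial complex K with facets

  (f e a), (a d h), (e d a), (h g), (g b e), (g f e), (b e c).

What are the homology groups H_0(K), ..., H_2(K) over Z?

H_0 = Z,  H_1 = Z,  H_2 = 0.

Order the vertices as a < b < c < d < e < f < g < h. Listing each simplex with vertices in this order, K has dimension 2 with simplices:

  0-simplices (8): a, b, c, d, e, f, g, h
  1-simplices (14): ad, ae, af, ah, bc, be, bg, ce, de, dh, ef, eg, fg, gh
  2-simplices (6): ade, adh, aef, bce, beg, efg

Hence C_0 ≅ Z^8, C_1 ≅ Z^14, C_2 ≅ Z^6.

∂_1: C_1 → C_0 maps an edge to its endpoints' difference, ∂[p,q] = q − p. For instance
  ∂ef = f − e.
The 8×14 boundary matrix has rank 7 and Smith normal form diag(1,1,1,1,1,1,1).

∂_2: C_2 → C_1 acts by ∂[p,q,r] = [q,r] − [p,r] + [p,q]. For instance
  ∂ade = de − ae + ad,
  ∂aef = ef − af + ae.
The 14×6 boundary matrix has rank 6 and Smith normal form diag(1,1,1,1,1,1).

From H_k ≅ ker(∂_k) / im(∂_{k+1}) we obtain:

  H_0: rank C_0 − rank ∂_1 = 8 − 7 = 1, and the invariant factors of ∂_1 are all 1, so H_0 ≅ Z.
  H_1: rank ker ∂_1 − rank ∂_2 = (14 − 7) − 6 = 1, and the invariant factors of ∂_2 are all 1, so H_1 ≅ Z.
  H_2: rank ker ∂_2 − rank ∂_3 = (6 − 6) − 0 = 0, and there is no ∂_3, so H_2 ≅ 0.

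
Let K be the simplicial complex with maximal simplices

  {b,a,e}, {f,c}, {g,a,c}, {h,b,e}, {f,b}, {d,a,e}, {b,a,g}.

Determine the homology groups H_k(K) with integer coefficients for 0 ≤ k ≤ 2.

H_0 = Z,  H_1 = Z,  H_2 = 0.

Fix the vertex order a < b < c < d < e < f < g < h and write every simplex with vertices in increasing order. Then dim K = 2 and the simplices of K are:

  0-simplices (8): a, b, c, d, e, f, g, h
  1-simplices (13): ab, ac, ad, ae, ag, be, bf, bg, bh, cf, cg, de, eh
  2-simplices (5): abe, abg, acg, ade, beh

giving chain groups C_0 ≅ Z^8, C_1 ≅ Z^13, C_2 ≅ Z^5.

The boundary map ∂_1: C_1 → C_0 sends each edge [p,q] (with p < q) to q − p.
The 8×13 boundary matrix has rank 7 and Smith normal form diag(1,1,1,1,1,1,1).

Boundary ∂_2: C_2 → C_1 acts by ∂[p,q,r] = [q,r] − [p,r] + [p,q]. For instance
  ∂ade = de − ae + ad,
  ∂acg = cg − ag + ac.
The 13×5 boundary matrix has rank 5 and Smith normal form diag(1,1,1,1,1).

Reading off H_k = ker ∂_k / im ∂_{k+1}:

  H_0: rank C_0 − rank ∂_1 = 8 − 7 = 1, and the invariant factors of ∂_1 are all 1, so H_0 ≅ Z.
  H_1: rank ker ∂_1 − rank ∂_2 = (13 − 7) − 5 = 1, and the invariant factors of ∂_2 are all 1, so H_1 ≅ Z.
  H_2: rank ker ∂_2 − rank ∂_3 = (5 − 5) − 0 = 0, and there is no ∂_3, so H_2 ≅ 0.

As a check, the Euler characteristic is 8 − 13 + 5 = 0, which agrees with 1 − 1 + 0 = 0.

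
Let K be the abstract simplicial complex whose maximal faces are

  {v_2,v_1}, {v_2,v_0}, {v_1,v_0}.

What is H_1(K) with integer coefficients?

H_1 = Z.

We work with the vertex ordering v_0 < v_1 < v_2. The simplices of K, each written with vertices in increasing order, are:

  0-simplices (3): [v_0], [v_1], [v_2]
  1-simplices (3): [v_0,v_1], [v_0,v_2], [v_1,v_2]

so the chain groups are C_0 ≅ Z^3, C_1 ≅ Z^3.

Boundary ∂_1: C_1 → C_0 is given by ∂[p,q] = [q] − [p]. For instance
  ∂[v_1,v_2] = [v_2] − [v_1].
The 3×3 boundary matrix has rank 2 and Smith normal form diag(1,1).

From H_k ≅ ker(∂_k) / im(∂_{k+1}) we obtain:

  H_1: rank ker ∂_1 − rank ∂_2 = (3 − 2) − 0 = 1, and there is no ∂_2, so H_1 ≅ Z.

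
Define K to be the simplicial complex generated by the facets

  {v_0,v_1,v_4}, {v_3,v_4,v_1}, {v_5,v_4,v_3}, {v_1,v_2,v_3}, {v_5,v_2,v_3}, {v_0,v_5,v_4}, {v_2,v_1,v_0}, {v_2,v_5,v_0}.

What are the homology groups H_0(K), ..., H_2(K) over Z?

H_0 = Z,  H_1 = 0,  H_2 = Z.

We work with the vertex ordering v_0 < v_1 < v_2 < v_3 < v_4 < v_5. The simplices of K, each written with vertices in increasing order, are:

  0-simplices (6): [v_0], [v_1], [v_2], [v_3], [v_4], [v_5]
  1-simplices (12): [v_0,v_1], [v_0,v_2], [v_0,v_4], [v_0,v_5], [v_1,v_2], [v_1,v_3], [v_1,v_4], [v_2,v_3], [v_2,v_5], [v_3,v_4], [v_3,v_5], [v_4,v_5]
  2-simplices (8): [v_0,v_1,v_2], [v_0,v_1,v_4], [v_0,v_2,v_5], [v_0,v_4,v_5], [v_1,v_2,v_3], [v_1,v_3,v_4], [v_2,v_3,v_5], [v_3,v_4,v_5]

so the chain groups are C_0 ≅ Z^6, C_1 ≅ Z^12, C_2 ≅ Z^8.

∂_1: C_1 → C_0 maps an edge to its endpoints' difference, ∂[p,q] = q − p.
This gives a 6×12 integer matrix of rank 5; reducing to Smith normal form yields diagonal entries (1,1,1,1,1).

The boundary map ∂_2: C_2 → C_1 sends each 2-simplex [p,q,r] to [q,r] − [p,r] + [p,q]. For instance
  ∂[v_0,v_2,v_5] = [v_2,v_5] − [v_0,v_5] + [v_0,v_2],
  ∂[v_1,v_2,v_3] = [v_2,v_3] − [v_1,v_3] + [v_1,v_2].
The 12×8 boundary matrix has rank 7 and Smith normal form diag(1,1,1,1,1,1,1).

Computing H_k = (kernel of ∂_k) / (image of ∂_{k+1}):

  H_0: rank C_0 − rank ∂_1 = 6 − 5 = 1, and the invariant factors of ∂_1 are all 1, so H_0 = Z.
  H_1: rank ker ∂_1 − rank ∂_2 = (12 − 5) − 7 = 0, and the invariant factors of ∂_2 are all 1, so H_1 = 0.
  H_2: rank ker ∂_2 − rank ∂_3 = (8 − 7) − 0 = 1, and there is no ∂_3, so H_2 = Z.

As a check, the Euler characteristic is 6 − 12 + 8 = 2, which agrees with 1 − 0 + 1 = 2.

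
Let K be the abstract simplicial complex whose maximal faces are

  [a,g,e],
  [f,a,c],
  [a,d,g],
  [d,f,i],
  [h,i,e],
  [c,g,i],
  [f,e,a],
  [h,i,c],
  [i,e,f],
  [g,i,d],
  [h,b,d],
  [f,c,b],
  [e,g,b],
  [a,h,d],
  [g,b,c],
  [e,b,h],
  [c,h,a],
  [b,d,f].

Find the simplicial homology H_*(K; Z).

K has 9 vertices, 27 edges, 18 triangles.
rank ∂_0 = 0, rank ∂_1 = 8 ⇒ b_0 = 9 − 0 − 8 = 1; all invariant factors of ∂_1 are 1 so no torsion. So H_0 = Z.
rank ∂_1 = 8, rank ∂_2 = 17 ⇒ b_1 = 27 − 8 − 17 = 2; all invariant factors of ∂_2 are 1 so no torsion. So H_1 = Z^2.
rank ∂_2 = 17, rank ∂_3 = 0 ⇒ b_2 = 18 − 17 − 0 = 1. So H_2 = Z.

H_0 = Z,  H_1 = Z^2,  H_2 = Z.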